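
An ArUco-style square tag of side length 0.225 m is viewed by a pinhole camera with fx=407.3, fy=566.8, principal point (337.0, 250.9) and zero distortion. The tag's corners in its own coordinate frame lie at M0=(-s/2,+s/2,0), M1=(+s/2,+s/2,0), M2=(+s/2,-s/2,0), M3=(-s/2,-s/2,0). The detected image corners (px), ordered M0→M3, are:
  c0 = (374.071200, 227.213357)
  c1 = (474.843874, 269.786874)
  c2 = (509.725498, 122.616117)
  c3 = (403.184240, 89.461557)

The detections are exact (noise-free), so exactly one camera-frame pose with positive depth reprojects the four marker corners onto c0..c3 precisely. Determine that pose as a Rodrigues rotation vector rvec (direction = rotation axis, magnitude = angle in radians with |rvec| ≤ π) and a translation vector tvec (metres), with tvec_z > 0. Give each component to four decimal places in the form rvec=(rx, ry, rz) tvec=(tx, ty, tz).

rvec=(0.0838, 0.3109, 0.2927) tvec=(0.2163, -0.1123, 0.8701)

Intrinsics K: fx=407.3, fy=566.8, cx=337.0, cy=250.9
Marker side s = 0.225 m; corners in marker frame (Z=0):
  M0 = (-0.1125, +0.1125, 0)
  M1 = (+0.1125, +0.1125, 0)
  M2 = (+0.1125, -0.1125, 0)
  M3 = (-0.1125, -0.1125, 0)
Detected image corners:
  c0 = (374.071200, 227.213357) px
  c1 = (474.843874, 269.786874) px
  c2 = (509.725498, 122.616117) px
  c3 = (403.184240, 89.461557) px
Planar DLT: solve 8×8 A·h = b for H (H[2,2]=1):
  H  [+314.11565 -77.97340 +438.25800]
  H  [+109.71495 +658.03914 +177.72166]
  H  [-0.33232 +0.14475 +1.00000]
B = K⁻¹H; ‖b₁‖=1.149341, ‖b₂‖=1.149341; λ = 2/(‖b₁‖+‖b₂‖) = 0.870064, sign → tz>0 ⇒ λ=+0.870064
r₁ = λ·B[:,0] = (+0.91024,+0.29641,-0.28914); r₂ = λ·B[:,1] = (-0.27077,+0.95437,+0.12595)
r₃ = r₁×r₂ = (+0.31328,-0.03635,+0.94897); SVD([r₁ r₂ r₃]) → R = UVᵀ:
  R  [+0.91024 -0.27077 +0.31328]
  R  [+0.29641 +0.95437 -0.03635]
  R  [-0.28914 +0.12595 +0.94897]
t = (+0.21630, -0.11233, +0.87006) m
tr R = 2.813576; θ = arccos((tr R − 1)/2) = 0.435195 rad = 24.935°
axis k = ((R−Rᵀ)₃₂, (R−Rᵀ)₁₃, (R−Rᵀ)₂₁) / (2 sinθ) = (+0.192480, +0.714467, +0.672673)
rvec = θ·k = (+0.083766, +0.310932, +0.292744)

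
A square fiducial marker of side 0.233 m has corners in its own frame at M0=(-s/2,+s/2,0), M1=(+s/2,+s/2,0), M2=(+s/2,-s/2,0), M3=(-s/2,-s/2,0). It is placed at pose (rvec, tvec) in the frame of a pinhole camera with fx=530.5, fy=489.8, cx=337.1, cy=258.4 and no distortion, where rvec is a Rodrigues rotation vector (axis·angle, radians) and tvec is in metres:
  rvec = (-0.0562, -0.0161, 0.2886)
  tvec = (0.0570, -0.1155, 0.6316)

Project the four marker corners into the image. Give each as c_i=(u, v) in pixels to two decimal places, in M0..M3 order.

c0=(262.49, 229.21) c1=(452.04, 281.25) c2=(504.54, 109.90) c3=(319.14, 58.46)

Intrinsics K: fx=530.5, fy=489.8, cx=337.1, cy=258.4
Marker side s = 0.233 m; corners in marker frame (Z=0):
  M0 = (-0.1165, +0.1165, 0)
  M1 = (+0.1165, +0.1165, 0)
  M2 = (+0.1165, -0.1165, 0)
  M3 = (-0.1165, -0.1165, 0)
rvec = (-0.0562, -0.0161, 0.2886), |rvec| = θ = 0.29446 rad = 16.871°
Rodrigues: sinθ=0.29022, 1−cosθ=0.04304; R = I + sinθ·[k]× + (1−cosθ)·[k]×²:
    [+0.95853 -0.28400 -0.02392]
    [+0.28490 +0.95709 +0.05308]
    [+0.00782 -0.05770 +0.99830]
t = (0.0570, -0.1155, 0.6316) m
M0: Pc = R·M0+t = (-0.08775, -0.03719, +0.62397); u = 530.5·(-0.08775)/0.62397 + 337.1 = 262.4910, v = 489.8·(-0.03719)/0.62397 + 258.4 = 229.2069
M1: Pc = R·M1+t = (+0.13558, +0.02919, +0.62579); u = 530.5·(+0.13558)/0.62579 + 337.1 = 452.0374, v = 489.8·(+0.02919)/0.62579 + 258.4 = 281.2477
M2: Pc = R·M2+t = (+0.20175, -0.19381, +0.63923); u = 530.5·(+0.20175)/0.63923 + 337.1 = 504.5360, v = 489.8·(-0.19381)/0.63923 + 258.4 = 109.8965
M3: Pc = R·M3+t = (-0.02158, -0.26019, +0.63741); u = 530.5·(-0.02158)/0.63741 + 337.1 = 319.1374, v = 489.8·(-0.26019)/0.63741 + 258.4 = 58.4637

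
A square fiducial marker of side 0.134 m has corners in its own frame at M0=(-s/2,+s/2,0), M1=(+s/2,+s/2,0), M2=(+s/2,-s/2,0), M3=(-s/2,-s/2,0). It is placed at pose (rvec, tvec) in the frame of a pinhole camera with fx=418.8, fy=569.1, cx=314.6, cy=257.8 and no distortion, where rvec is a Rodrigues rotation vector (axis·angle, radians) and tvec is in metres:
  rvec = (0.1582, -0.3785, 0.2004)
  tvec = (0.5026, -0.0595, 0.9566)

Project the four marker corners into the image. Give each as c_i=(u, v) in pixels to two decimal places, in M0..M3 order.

c0=(504.95, 254.38) c1=(546.72, 267.20) c2=(563.24, 191.59) c3=(521.69, 174.38)

Intrinsics K: fx=418.8, fy=569.1, cx=314.6, cy=257.8
Marker side s = 0.134 m; corners in marker frame (Z=0):
  M0 = (-0.0670, +0.0670, 0)
  M1 = (+0.0670, +0.0670, 0)
  M2 = (+0.0670, -0.0670, 0)
  M3 = (-0.0670, -0.0670, 0)
rvec = (0.1582, -0.3785, 0.2004), |rvec| = θ = 0.45656 rad = 26.159°
Rodrigues: sinθ=0.44087, 1−cosθ=0.10243; R = I + sinθ·[k]× + (1−cosθ)·[k]×²:
    [+0.90987 -0.22293 -0.34991]
    [+0.16409 +0.96797 -0.19003]
    [+0.38106 +0.11549 +0.91731]
t = (0.5026, -0.0595, 0.9566) m
M0: Pc = R·M0+t = (+0.42670, -0.00564, +0.93881); u = 418.8·(+0.42670)/0.93881 + 314.6 = 504.9511, v = 569.1·(-0.00564)/0.93881 + 257.8 = 254.3811
M1: Pc = R·M1+t = (+0.54862, +0.01635, +0.98987); u = 418.8·(+0.54862)/0.98987 + 314.6 = 546.7156, v = 569.1·(+0.01635)/0.98987 + 257.8 = 267.1987
M2: Pc = R·M2+t = (+0.57850, -0.11336, +0.97439); u = 418.8·(+0.57850)/0.97439 + 314.6 = 563.2417, v = 569.1·(-0.11336)/0.97439 + 257.8 = 191.5914
M3: Pc = R·M3+t = (+0.45658, -0.13535, +0.92333); u = 418.8·(+0.45658)/0.92333 + 314.6 = 521.6912, v = 569.1·(-0.13535)/0.92333 + 257.8 = 174.3777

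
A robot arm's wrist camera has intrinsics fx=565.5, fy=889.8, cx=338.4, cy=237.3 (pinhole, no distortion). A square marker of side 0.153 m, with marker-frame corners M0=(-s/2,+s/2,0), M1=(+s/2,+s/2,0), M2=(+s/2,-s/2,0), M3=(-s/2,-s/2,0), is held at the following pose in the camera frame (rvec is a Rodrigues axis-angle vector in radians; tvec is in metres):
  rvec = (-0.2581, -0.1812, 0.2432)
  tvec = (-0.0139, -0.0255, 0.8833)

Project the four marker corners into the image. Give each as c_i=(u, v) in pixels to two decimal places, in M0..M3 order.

Intrinsics K: fx=565.5, fy=889.8, cx=338.4, cy=237.3
Marker side s = 0.153 m; corners in marker frame (Z=0):
  M0 = (-0.0765, +0.0765, 0)
  M1 = (+0.0765, +0.0765, 0)
  M2 = (+0.0765, -0.0765, 0)
  M3 = (-0.0765, -0.0765, 0)
rvec = (-0.2581, -0.1812, 0.2432), |rvec| = θ = 0.39824 rad = 22.817°
Rodrigues: sinθ=0.38780, 1−cosθ=0.07826; R = I + sinθ·[k]× + (1−cosθ)·[k]×²:
    [+0.95461 -0.21375 -0.20742]
    [+0.25990 +0.93795 +0.22959]
    [+0.14548 -0.27308 +0.95093]
t = (-0.0139, -0.0255, 0.8833) m
M0: Pc = R·M0+t = (-0.10328, +0.02637, +0.85128); u = 565.5·(-0.10328)/0.85128 + 338.4 = 269.7921, v = 889.8·(+0.02637)/0.85128 + 237.3 = 264.8638
M1: Pc = R·M1+t = (+0.04278, +0.06614, +0.87354); u = 565.5·(+0.04278)/0.87354 + 338.4 = 366.0921, v = 889.8·(+0.06614)/0.87354 + 237.3 = 304.6663
M2: Pc = R·M2+t = (+0.07548, -0.07737, +0.91532); u = 565.5·(+0.07548)/0.91532 + 338.4 = 385.0326, v = 889.8·(-0.07737)/0.91532 + 237.3 = 162.0865
M3: Pc = R·M3+t = (-0.07058, -0.11714, +0.89306); u = 565.5·(-0.07058)/0.89306 + 338.4 = 293.7099, v = 889.8·(-0.11714)/0.89306 + 237.3 = 120.5927

c0=(269.79, 264.86) c1=(366.09, 304.67) c2=(385.03, 162.09) c3=(293.71, 120.59)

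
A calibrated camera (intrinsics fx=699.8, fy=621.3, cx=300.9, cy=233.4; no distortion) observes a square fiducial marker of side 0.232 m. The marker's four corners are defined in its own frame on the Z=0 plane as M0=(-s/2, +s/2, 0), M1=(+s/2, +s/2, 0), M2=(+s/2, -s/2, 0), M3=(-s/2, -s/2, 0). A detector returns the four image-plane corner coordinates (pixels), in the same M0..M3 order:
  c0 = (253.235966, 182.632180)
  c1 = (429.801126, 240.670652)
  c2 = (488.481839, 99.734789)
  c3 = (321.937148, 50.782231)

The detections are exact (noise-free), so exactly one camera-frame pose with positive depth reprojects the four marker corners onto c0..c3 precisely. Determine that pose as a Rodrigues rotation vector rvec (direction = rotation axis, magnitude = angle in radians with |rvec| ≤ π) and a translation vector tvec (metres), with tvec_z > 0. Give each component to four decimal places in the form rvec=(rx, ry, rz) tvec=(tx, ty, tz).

rvec=(-0.3085, 0.0928, 0.3803) tvec=(0.0916, -0.1332, 0.8906)

Intrinsics K: fx=699.8, fy=621.3, cx=300.9, cy=233.4
Marker side s = 0.232 m; corners in marker frame (Z=0):
  M0 = (-0.1160, +0.1160, 0)
  M1 = (+0.1160, +0.1160, 0)
  M2 = (+0.1160, -0.1160, 0)
  M3 = (-0.1160, -0.1160, 0)
Detected image corners:
  c0 = (253.235966, 182.632180) px
  c1 = (429.801126, 240.670652) px
  c2 = (488.481839, 99.734789) px
  c3 = (321.937148, 50.782231) px
Planar DLT: solve 8×8 A·h = b for H (H[2,2]=1):
  H  [+677.27946 -391.73657 +372.88333]
  H  [+206.28313 +542.65175 +140.47010]
  H  [-0.16444 -0.31282 +1.00000]
B = K⁻¹H; ‖b₁‖=1.122788, ‖b₂‖=1.122788; λ = 2/(‖b₁‖+‖b₂‖) = 0.890640, sign → tz>0 ⇒ λ=+0.890640
r₁ = λ·B[:,0] = (+0.92495,+0.35073,-0.14646); r₂ = λ·B[:,1] = (-0.37877,+0.88256,-0.27861)
r₃ = r₁×r₂ = (+0.03154,+0.31317,+0.94917); SVD([r₁ r₂ r₃]) → R = UVᵀ:
  R  [+0.92495 -0.37877 +0.03154]
  R  [+0.35073 +0.88256 +0.31317]
  R  [-0.14646 -0.27861 +0.94917]
t = (+0.09161, -0.13322, +0.89064) m
tr R = 2.756684; θ = arccos((tr R − 1)/2) = 0.498413 rad = 28.557°
axis k = ((R−Rᵀ)₃₂, (R−Rᵀ)₁₃, (R−Rᵀ)₂₁) / (2 sinθ) = (-0.618976, +0.186186, +0.763023)
rvec = θ·k = (-0.308506, +0.092798, +0.380301)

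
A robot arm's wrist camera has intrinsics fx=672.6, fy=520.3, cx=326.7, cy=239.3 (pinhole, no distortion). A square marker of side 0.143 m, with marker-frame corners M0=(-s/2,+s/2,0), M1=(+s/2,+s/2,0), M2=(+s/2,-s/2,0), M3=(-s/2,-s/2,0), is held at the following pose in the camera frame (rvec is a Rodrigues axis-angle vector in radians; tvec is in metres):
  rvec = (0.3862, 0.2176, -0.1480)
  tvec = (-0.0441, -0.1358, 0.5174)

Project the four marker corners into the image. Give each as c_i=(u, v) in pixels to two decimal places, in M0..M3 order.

c0=(206.55, 180.71) c1=(375.46, 162.57) c2=(343.44, 10.82) c3=(159.75, 40.92)

Intrinsics K: fx=672.6, fy=520.3, cx=326.7, cy=239.3
Marker side s = 0.143 m; corners in marker frame (Z=0):
  M0 = (-0.0715, +0.0715, 0)
  M1 = (+0.0715, +0.0715, 0)
  M2 = (+0.0715, -0.0715, 0)
  M3 = (-0.0715, -0.0715, 0)
rvec = (0.3862, 0.2176, -0.1480), |rvec| = θ = 0.46734 rad = 26.776°
Rodrigues: sinθ=0.45051, 1−cosθ=0.10723; R = I + sinθ·[k]× + (1−cosθ)·[k]×²:
    [+0.96600 +0.18393 +0.18170]
    [-0.10141 +0.91602 -0.38811]
    [-0.23783 +0.35648 +0.90353]
t = (-0.0441, -0.1358, 0.5174) m
M0: Pc = R·M0+t = (-0.10002, -0.06305, +0.55989); u = 672.6·(-0.10002)/0.55989 + 326.7 = 206.5485, v = 520.3·(-0.06305)/0.55989 + 239.3 = 180.7051
M1: Pc = R·M1+t = (+0.03812, -0.07756, +0.52588); u = 672.6·(+0.03812)/0.52588 + 326.7 = 375.4550, v = 520.3·(-0.07756)/0.52588 + 239.3 = 162.5678
M2: Pc = R·M2+t = (+0.01182, -0.20855, +0.47491); u = 672.6·(+0.01182)/0.47491 + 326.7 = 343.4374, v = 520.3·(-0.20855)/0.47491 + 239.3 = 10.8202
M3: Pc = R·M3+t = (-0.12632, -0.19404, +0.50892); u = 672.6·(-0.12632)/0.50892 + 326.7 = 159.7515, v = 520.3·(-0.19404)/0.50892 + 239.3 = 40.9151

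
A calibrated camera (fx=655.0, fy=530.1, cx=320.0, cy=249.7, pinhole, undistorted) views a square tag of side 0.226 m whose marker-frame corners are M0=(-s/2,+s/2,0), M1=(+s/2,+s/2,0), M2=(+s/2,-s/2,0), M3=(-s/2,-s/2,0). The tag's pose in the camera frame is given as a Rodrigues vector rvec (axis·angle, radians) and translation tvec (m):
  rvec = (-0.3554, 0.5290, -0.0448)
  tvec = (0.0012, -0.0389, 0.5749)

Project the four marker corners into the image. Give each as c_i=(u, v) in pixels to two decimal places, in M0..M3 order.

Intrinsics K: fx=655.0, fy=530.1, cx=320.0, cy=249.7
Marker side s = 0.226 m; corners in marker frame (Z=0):
  M0 = (-0.1130, +0.1130, 0)
  M1 = (+0.1130, +0.1130, 0)
  M2 = (+0.1130, -0.1130, 0)
  M3 = (-0.1130, -0.1130, 0)
rvec = (-0.3554, 0.5290, -0.0448), |rvec| = θ = 0.63887 rad = 36.605°
Rodrigues: sinθ=0.59629, 1−cosθ=0.19723; R = I + sinθ·[k]× + (1−cosθ)·[k]×²:
    [+0.86380 -0.04904 +0.50144]
    [-0.13266 +0.93799 +0.32026]
    [-0.48605 -0.34316 +0.80374]
t = (0.0012, -0.0389, 0.5749) m
M0: Pc = R·M0+t = (-0.10195, +0.08208, +0.59105); u = 655.0·(-0.10195)/0.59105 + 320.0 = 207.0175, v = 530.1·(+0.08208)/0.59105 + 249.7 = 323.3202
M1: Pc = R·M1+t = (+0.09327, +0.05210, +0.48120); u = 655.0·(+0.09327)/0.48120 + 320.0 = 446.9561, v = 530.1·(+0.05210)/0.48120 + 249.7 = 307.0973
M2: Pc = R·M2+t = (+0.10435, -0.15988, +0.55875); u = 655.0·(+0.10435)/0.55875 + 320.0 = 442.3254, v = 530.1·(-0.15988)/0.55875 + 249.7 = 98.0149
M3: Pc = R·M3+t = (-0.09087, -0.12990, +0.66860); u = 655.0·(-0.09087)/0.66860 + 320.0 = 230.9795, v = 530.1·(-0.12990)/0.66860 + 249.7 = 146.7069

c0=(207.02, 323.32) c1=(446.96, 307.10) c2=(442.33, 98.01) c3=(230.98, 146.71)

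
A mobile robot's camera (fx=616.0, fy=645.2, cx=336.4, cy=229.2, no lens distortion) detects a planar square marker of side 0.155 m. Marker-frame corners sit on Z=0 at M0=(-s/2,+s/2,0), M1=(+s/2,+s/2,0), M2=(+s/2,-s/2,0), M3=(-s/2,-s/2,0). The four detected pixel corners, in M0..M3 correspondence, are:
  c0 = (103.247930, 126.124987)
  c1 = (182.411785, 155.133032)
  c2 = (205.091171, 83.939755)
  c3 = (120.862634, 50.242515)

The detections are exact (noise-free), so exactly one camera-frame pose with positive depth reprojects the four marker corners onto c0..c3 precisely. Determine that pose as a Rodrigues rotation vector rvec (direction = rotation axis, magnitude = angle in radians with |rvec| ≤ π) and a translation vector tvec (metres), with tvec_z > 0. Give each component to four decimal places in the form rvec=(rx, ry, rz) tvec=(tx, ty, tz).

Intrinsics K: fx=616.0, fy=645.2, cx=336.4, cy=229.2
Marker side s = 0.155 m; corners in marker frame (Z=0):
  M0 = (-0.0775, +0.0775, 0)
  M1 = (+0.0775, +0.0775, 0)
  M2 = (+0.0775, -0.0775, 0)
  M3 = (-0.0775, -0.0775, 0)
Detected image corners:
  c0 = (103.247930, 126.124987) px
  c1 = (182.411785, 155.133032) px
  c2 = (205.091171, 83.939755) px
  c3 = (120.862634, 50.242515) px
Planar DLT: solve 8×8 A·h = b for H (H[2,2]=1):
  H  [+559.82356 -60.88292 +153.23915]
  H  [+224.37988 +521.30488 +105.41776]
  H  [+0.21795 +0.45371 +1.00000]
B = K⁻¹H; ‖b₁‖=0.862751, ‖b₂‖=0.862751; λ = 2/(‖b₁‖+‖b₂‖) = 1.159082, sign → tz>0 ⇒ λ=+1.159082
r₁ = λ·B[:,0] = (+0.91542,+0.31335,+0.25263); r₂ = λ·B[:,1] = (-0.40175,+0.74969,+0.52589)
r₃ = r₁×r₂ = (-0.02460,-0.58290,+0.81217); SVD([r₁ r₂ r₃]) → R = UVᵀ:
  R  [+0.91542 -0.40175 -0.02460]
  R  [+0.31335 +0.74969 -0.58290]
  R  [+0.25263 +0.52589 +0.81217]
t = (-0.34464, -0.22237, +1.15908) m
tr R = 2.477282; θ = arccos((tr R − 1)/2) = 0.739744 rad = 42.384°
axis k = ((R−Rᵀ)₃₂, (R−Rᵀ)₁₃, (R−Rᵀ)₂₁) / (2 sinθ) = (+0.822424, -0.205631, +0.530410)
rvec = θ·k = (+0.608383, -0.152114, +0.392368)

rvec=(0.6084, -0.1521, 0.3924) tvec=(-0.3446, -0.2224, 1.1591)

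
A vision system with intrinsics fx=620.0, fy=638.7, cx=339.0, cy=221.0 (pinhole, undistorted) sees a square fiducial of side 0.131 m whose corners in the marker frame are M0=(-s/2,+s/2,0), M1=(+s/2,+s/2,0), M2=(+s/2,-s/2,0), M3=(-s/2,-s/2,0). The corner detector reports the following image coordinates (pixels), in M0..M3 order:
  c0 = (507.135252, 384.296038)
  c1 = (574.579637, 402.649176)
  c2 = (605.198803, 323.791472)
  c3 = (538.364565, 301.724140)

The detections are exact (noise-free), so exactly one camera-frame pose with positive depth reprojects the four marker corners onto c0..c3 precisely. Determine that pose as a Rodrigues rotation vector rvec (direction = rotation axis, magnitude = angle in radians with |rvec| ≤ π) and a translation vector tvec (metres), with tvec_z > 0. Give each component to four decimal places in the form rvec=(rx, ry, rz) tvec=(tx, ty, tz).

Intrinsics K: fx=620.0, fy=638.7, cx=339.0, cy=221.0
Marker side s = 0.131 m; corners in marker frame (Z=0):
  M0 = (-0.0655, +0.0655, 0)
  M1 = (+0.0655, +0.0655, 0)
  M2 = (+0.0655, -0.0655, 0)
  M3 = (-0.0655, -0.0655, 0)
Detected image corners:
  c0 = (507.135252, 384.296038) px
  c1 = (574.579637, 402.649176) px
  c2 = (605.198803, 323.791472) px
  c3 = (538.364565, 301.724140) px
Planar DLT: solve 8×8 A·h = b for H (H[2,2]=1):
  H  [+696.40157 -189.91314 +556.96239]
  H  [+270.91152 +645.09745 +353.55302]
  H  [+0.33052 +0.08286 +1.00000]
B = K⁻¹H; ‖b₁‖=1.045724, ‖b₂‖=1.045724; λ = 2/(‖b₁‖+‖b₂‖) = 0.956275, sign → tz>0 ⇒ λ=+0.956275
r₁ = λ·B[:,0] = (+0.90130,+0.29625,+0.31607); r₂ = λ·B[:,1] = (-0.33625,+0.93843,+0.07924)
r₃ = r₁×r₂ = (-0.27313,-0.17770,+0.94542); SVD([r₁ r₂ r₃]) → R = UVᵀ:
  R  [+0.90130 -0.33625 -0.27313]
  R  [+0.29625 +0.93843 -0.17770]
  R  [+0.31607 +0.07924 +0.94542]
t = (+0.33618, +0.19846, +0.95628) m
tr R = 2.785153; θ = arccos((tr R − 1)/2) = 0.467769 rad = 26.801°
axis k = ((R−Rᵀ)₃₂, (R−Rᵀ)₁₃, (R−Rᵀ)₂₁) / (2 sinθ) = (+0.284920, -0.653370, +0.701376)
rvec = θ·k = (+0.133277, -0.305626, +0.328082)

rvec=(0.1333, -0.3056, 0.3281) tvec=(0.3362, 0.1985, 0.9563)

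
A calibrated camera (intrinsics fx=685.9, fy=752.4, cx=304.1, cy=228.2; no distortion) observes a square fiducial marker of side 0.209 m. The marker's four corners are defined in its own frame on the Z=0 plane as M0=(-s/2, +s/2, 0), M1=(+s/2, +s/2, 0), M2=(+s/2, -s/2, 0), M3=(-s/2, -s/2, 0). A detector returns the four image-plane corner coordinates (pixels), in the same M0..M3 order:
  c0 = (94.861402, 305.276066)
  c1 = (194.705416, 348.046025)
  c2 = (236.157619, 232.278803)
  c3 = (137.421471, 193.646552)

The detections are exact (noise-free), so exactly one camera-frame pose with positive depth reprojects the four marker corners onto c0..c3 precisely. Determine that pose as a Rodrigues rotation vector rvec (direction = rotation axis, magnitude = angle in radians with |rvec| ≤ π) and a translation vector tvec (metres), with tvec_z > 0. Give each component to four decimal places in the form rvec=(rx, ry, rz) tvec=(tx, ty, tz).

rvec=(-0.1729, 0.1486, 0.3471) tvec=(-0.2614, 0.0698, 1.2918)

Intrinsics K: fx=685.9, fy=752.4, cx=304.1, cy=228.2
Marker side s = 0.209 m; corners in marker frame (Z=0):
  M0 = (-0.1045, +0.1045, 0)
  M1 = (+0.1045, +0.1045, 0)
  M2 = (+0.1045, -0.1045, 0)
  M3 = (-0.1045, -0.1045, 0)
Detected image corners:
  c0 = (94.861402, 305.276066) px
  c1 = (194.705416, 348.046025) px
  c2 = (236.157619, 232.278803) px
  c3 = (137.421471, 193.646552) px
Planar DLT: solve 8×8 A·h = b for H (H[2,2]=1):
  H  [+452.72264 -219.31678 +165.33024]
  H  [+158.30465 +514.10051 +268.87005]
  H  [-0.13462 -0.11034 +1.00000]
B = K⁻¹H; ‖b₁‖=0.774113, ‖b₂‖=0.774113; λ = 2/(‖b₁‖+‖b₂‖) = 1.291802, sign → tz>0 ⇒ λ=+1.291802
r₁ = λ·B[:,0] = (+0.92975,+0.32454,-0.17391); r₂ = λ·B[:,1] = (-0.34986,+0.92590,-0.14254)
r₃ = r₁×r₂ = (+0.11476,+0.19337,+0.97439); SVD([r₁ r₂ r₃]) → R = UVᵀ:
  R  [+0.92975 -0.34986 +0.11476]
  R  [+0.32454 +0.92590 +0.19337]
  R  [-0.17391 -0.14254 +0.97439]
t = (-0.26135, +0.06983, +1.29180) m
tr R = 2.830033; θ = arccos((tr R − 1)/2) = 0.415247 rad = 23.792°
axis k = ((R−Rᵀ)₃₂, (R−Rᵀ)₁₃, (R−Rᵀ)₂₁) / (2 sinθ) = (-0.416331, +0.357781, +0.835859)
rvec = θ·k = (-0.172880, +0.148568, +0.347088)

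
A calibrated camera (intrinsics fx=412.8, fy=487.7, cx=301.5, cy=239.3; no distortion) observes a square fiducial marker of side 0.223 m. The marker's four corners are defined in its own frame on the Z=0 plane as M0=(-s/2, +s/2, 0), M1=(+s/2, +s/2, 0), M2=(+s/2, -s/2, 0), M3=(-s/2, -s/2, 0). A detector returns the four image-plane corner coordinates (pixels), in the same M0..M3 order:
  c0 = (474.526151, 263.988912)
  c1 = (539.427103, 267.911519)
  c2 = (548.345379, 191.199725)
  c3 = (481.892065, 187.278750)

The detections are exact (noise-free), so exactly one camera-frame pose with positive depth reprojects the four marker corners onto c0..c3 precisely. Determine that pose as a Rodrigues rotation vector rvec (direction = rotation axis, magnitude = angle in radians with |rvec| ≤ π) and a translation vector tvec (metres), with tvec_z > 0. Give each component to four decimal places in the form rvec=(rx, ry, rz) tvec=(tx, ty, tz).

Intrinsics K: fx=412.8, fy=487.7, cx=301.5, cy=239.3
Marker side s = 0.223 m; corners in marker frame (Z=0):
  M0 = (-0.1115, +0.1115, 0)
  M1 = (+0.1115, +0.1115, 0)
  M2 = (+0.1115, -0.1115, 0)
  M3 = (-0.1115, -0.1115, 0)
Detected image corners:
  c0 = (474.526151, 263.988912) px
  c1 = (539.427103, 267.911519) px
  c2 = (548.345379, 191.199725) px
  c3 = (481.892065, 187.278750) px
Planar DLT: solve 8×8 A·h = b for H (H[2,2]=1):
  H  [+291.67516 +17.31041 +510.97981]
  H  [+16.33946 +367.96408 +228.04391]
  H  [-0.00548 +0.10531 +1.00000]
B = K⁻¹H; ‖b₁‖=0.711522, ‖b₂‖=0.711522; λ = 2/(‖b₁‖+‖b₂‖) = 1.405439, sign → tz>0 ⇒ λ=+1.405439
r₁ = λ·B[:,0] = (+0.99868,+0.05087,-0.00770); r₂ = λ·B[:,1] = (-0.04917,+0.98776,+0.14801)
r₃ = r₁×r₂ = (+0.01514,-0.14744,+0.98896); SVD([r₁ r₂ r₃]) → R = UVᵀ:
  R  [+0.99868 -0.04917 +0.01514]
  R  [+0.05087 +0.98776 -0.14744]
  R  [-0.00770 +0.14801 +0.98896]
t = (+0.71320, -0.03244, +1.40544) m
tr R = 2.975394; θ = arccos((tr R − 1)/2) = 0.157023 rad = 8.997°
axis k = ((R−Rᵀ)₃₂, (R−Rᵀ)₁₃, (R−Rᵀ)₂₁) / (2 sinθ) = (+0.944653, +0.073016, +0.319843)
rvec = θ·k = (+0.148332, +0.011465, +0.050223)

rvec=(0.1483, 0.0115, 0.0502) tvec=(0.7132, -0.0324, 1.4054)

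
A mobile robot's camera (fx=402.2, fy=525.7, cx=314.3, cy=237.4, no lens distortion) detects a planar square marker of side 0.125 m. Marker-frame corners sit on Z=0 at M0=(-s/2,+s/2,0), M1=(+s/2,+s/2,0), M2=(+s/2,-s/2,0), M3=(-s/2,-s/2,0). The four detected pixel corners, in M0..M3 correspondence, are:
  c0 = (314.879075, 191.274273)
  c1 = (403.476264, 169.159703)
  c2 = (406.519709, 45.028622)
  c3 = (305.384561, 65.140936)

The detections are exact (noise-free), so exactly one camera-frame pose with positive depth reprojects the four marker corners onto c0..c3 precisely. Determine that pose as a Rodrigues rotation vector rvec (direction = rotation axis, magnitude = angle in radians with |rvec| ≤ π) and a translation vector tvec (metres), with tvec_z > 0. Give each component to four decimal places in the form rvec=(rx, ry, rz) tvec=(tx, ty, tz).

Intrinsics K: fx=402.2, fy=525.7, cx=314.3, cy=237.4
Marker side s = 0.125 m; corners in marker frame (Z=0):
  M0 = (-0.0625, +0.0625, 0)
  M1 = (+0.0625, +0.0625, 0)
  M2 = (+0.0625, -0.0625, 0)
  M3 = (-0.0625, -0.0625, 0)
Detected image corners:
  c0 = (314.879075, 191.274273) px
  c1 = (403.476264, 169.159703) px
  c2 = (406.519709, 45.028622) px
  c3 = (305.384561, 65.140936) px
Planar DLT: solve 8×8 A·h = b for H (H[2,2]=1):
  H  [+864.58389 +399.20506 +358.57362]
  H  [-133.58792 +1124.08081 +121.54388]
  H  [+0.30466 +1.04696 +1.00000]
B = K⁻¹H; ‖b₁‖=1.974918, ‖b₂‖=1.974918; λ = 2/(‖b₁‖+‖b₂‖) = 0.506350, sign → tz>0 ⇒ λ=+0.506350
r₁ = λ·B[:,0] = (+0.96792,-0.19834,+0.15427); r₂ = λ·B[:,1] = (+0.08831,+0.84331,+0.53013)
r₃ = r₁×r₂ = (-0.23524,-0.49950,+0.83377); SVD([r₁ r₂ r₃]) → R = UVᵀ:
  R  [+0.96792 +0.08831 -0.23524]
  R  [-0.19834 +0.84331 -0.49950]
  R  [+0.15427 +0.53013 +0.83377]
t = (+0.05574, -0.11159, +0.50635) m
tr R = 2.644991; θ = arccos((tr R − 1)/2) = 0.605012 rad = 34.665°
axis k = ((R−Rᵀ)₃₂, (R−Rᵀ)₁₃, (R−Rᵀ)₂₁) / (2 sinθ) = (+0.905130, -0.342406, -0.251987)
rvec = θ·k = (+0.547614, -0.207159, -0.152455)

rvec=(0.5476, -0.2072, -0.1525) tvec=(0.0557, -0.1116, 0.5064)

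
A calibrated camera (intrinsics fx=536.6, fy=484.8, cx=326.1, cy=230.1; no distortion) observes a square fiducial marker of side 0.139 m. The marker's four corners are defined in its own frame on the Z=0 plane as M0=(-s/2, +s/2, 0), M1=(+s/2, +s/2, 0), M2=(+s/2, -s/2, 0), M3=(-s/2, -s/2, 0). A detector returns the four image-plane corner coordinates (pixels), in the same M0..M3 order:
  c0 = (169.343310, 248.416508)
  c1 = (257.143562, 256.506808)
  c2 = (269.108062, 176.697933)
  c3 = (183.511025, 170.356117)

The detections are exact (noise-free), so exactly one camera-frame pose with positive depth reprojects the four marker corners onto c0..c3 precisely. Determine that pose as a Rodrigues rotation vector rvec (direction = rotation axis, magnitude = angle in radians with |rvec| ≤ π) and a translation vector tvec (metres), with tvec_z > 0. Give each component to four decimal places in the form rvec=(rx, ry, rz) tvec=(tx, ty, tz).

Intrinsics K: fx=536.6, fy=484.8, cx=326.1, cy=230.1
Marker side s = 0.139 m; corners in marker frame (Z=0):
  M0 = (-0.0695, +0.0695, 0)
  M1 = (+0.0695, +0.0695, 0)
  M2 = (+0.0695, -0.0695, 0)
  M3 = (-0.0695, -0.0695, 0)
Detected image corners:
  c0 = (169.343310, 248.416508) px
  c1 = (257.143562, 256.506808) px
  c2 = (269.108062, 176.697933) px
  c3 = (183.511025, 170.356117) px
Planar DLT: solve 8×8 A·h = b for H (H[2,2]=1):
  H  [+592.69454 -138.91889 +219.44521]
  H  [+21.85487 +524.35668 +212.39941]
  H  [-0.14071 -0.20403 +1.00000]
B = K⁻¹H; ‖b₁‖=1.203547, ‖b₂‖=1.203547; λ = 2/(‖b₁‖+‖b₂‖) = 0.830877, sign → tz>0 ⇒ λ=+0.830877
r₁ = λ·B[:,0] = (+0.98878,+0.09295,-0.11691); r₂ = λ·B[:,1] = (-0.11208,+0.97913,-0.16952)
r₃ = r₁×r₂ = (+0.09872,+0.18072,+0.97857); SVD([r₁ r₂ r₃]) → R = UVᵀ:
  R  [+0.98878 -0.11208 +0.09872]
  R  [+0.09295 +0.97913 +0.18072]
  R  [-0.11691 -0.16952 +0.97857]
t = (-0.16515, -0.03034, +0.83088) m
tr R = 2.946483; θ = arccos((tr R − 1)/2) = 0.231857 rad = 13.284°
axis k = ((R−Rᵀ)₃₂, (R−Rᵀ)₁₃, (R−Rᵀ)₂₁) / (2 sinθ) = (-0.762120, +0.469192, +0.446130)
rvec = θ·k = (-0.176703, +0.108785, +0.103438)

rvec=(-0.1767, 0.1088, 0.1034) tvec=(-0.1651, -0.0303, 0.8309)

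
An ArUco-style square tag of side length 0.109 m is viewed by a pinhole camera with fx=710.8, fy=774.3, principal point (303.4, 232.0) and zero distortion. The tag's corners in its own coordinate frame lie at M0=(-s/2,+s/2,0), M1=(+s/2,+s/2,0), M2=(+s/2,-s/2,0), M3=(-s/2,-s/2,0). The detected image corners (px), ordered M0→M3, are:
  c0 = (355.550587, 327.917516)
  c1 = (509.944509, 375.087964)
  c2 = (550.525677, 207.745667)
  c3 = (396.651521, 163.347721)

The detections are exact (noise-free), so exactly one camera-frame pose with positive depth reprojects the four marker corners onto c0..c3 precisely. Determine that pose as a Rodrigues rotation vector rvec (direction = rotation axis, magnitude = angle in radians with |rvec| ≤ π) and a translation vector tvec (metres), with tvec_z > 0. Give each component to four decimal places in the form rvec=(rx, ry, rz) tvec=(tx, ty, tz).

Intrinsics K: fx=710.8, fy=774.3, cx=303.4, cy=232.0
Marker side s = 0.109 m; corners in marker frame (Z=0):
  M0 = (-0.0545, +0.0545, 0)
  M1 = (+0.0545, +0.0545, 0)
  M2 = (+0.0545, -0.0545, 0)
  M3 = (-0.0545, -0.0545, 0)
Detected image corners:
  c0 = (355.550587, 327.917516) px
  c1 = (509.944509, 375.087964) px
  c2 = (550.525677, 207.745667) px
  c3 = (396.651521, 163.347721) px
Planar DLT: solve 8×8 A·h = b for H (H[2,2]=1):
  H  [+1352.94455 -404.92105 +452.67579]
  H  [+383.77532 +1504.53516 +268.05492]
  H  [-0.13487 -0.06667 +1.00000]
B = K⁻¹H; ‖b₁‖=2.037398, ‖b₂‖=2.037398; λ = 2/(‖b₁‖+‖b₂‖) = 0.490822, sign → tz>0 ⇒ λ=+0.490822
r₁ = λ·B[:,0] = (+0.96249,+0.26311,-0.06620); r₂ = λ·B[:,1] = (-0.26564,+0.96352,-0.03273)
r₃ = r₁×r₂ = (+0.05517,+0.04908,+0.99727); SVD([r₁ r₂ r₃]) → R = UVᵀ:
  R  [+0.96249 -0.26564 +0.05517]
  R  [+0.26311 +0.96352 +0.04908]
  R  [-0.06620 -0.03273 +0.99727]
t = (+0.10308, +0.02285, +0.49082) m
tr R = 2.923280; θ = arccos((tr R − 1)/2) = 0.277877 rad = 15.921°
axis k = ((R−Rᵀ)₃₂, (R−Rᵀ)₁₃, (R−Rᵀ)₂₁) / (2 sinθ) = (-0.149114, +0.221229, +0.963754)
rvec = θ·k = (-0.041436, +0.061474, +0.267805)

rvec=(-0.0414, 0.0615, 0.2678) tvec=(0.1031, 0.0229, 0.4908)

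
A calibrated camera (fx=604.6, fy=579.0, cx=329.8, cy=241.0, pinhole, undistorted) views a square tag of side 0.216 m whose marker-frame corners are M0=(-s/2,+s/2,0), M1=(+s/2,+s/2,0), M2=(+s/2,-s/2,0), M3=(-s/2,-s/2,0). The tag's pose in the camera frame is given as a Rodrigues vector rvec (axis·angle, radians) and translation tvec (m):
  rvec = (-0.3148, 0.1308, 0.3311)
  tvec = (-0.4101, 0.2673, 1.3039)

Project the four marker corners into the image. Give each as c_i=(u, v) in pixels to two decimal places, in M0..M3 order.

c0=(73.48, 389.71) c1=(163.30, 424.02) c2=(204.67, 330.19) c3=(117.72, 300.08)

Intrinsics K: fx=604.6, fy=579.0, cx=329.8, cy=241.0
Marker side s = 0.216 m; corners in marker frame (Z=0):
  M0 = (-0.1080, +0.1080, 0)
  M1 = (+0.1080, +0.1080, 0)
  M2 = (+0.1080, -0.1080, 0)
  M3 = (-0.1080, -0.1080, 0)
rvec = (-0.3148, 0.1308, 0.3311), |rvec| = θ = 0.47522 rad = 27.228°
Rodrigues: sinθ=0.45753, 1−cosθ=0.11081; R = I + sinθ·[k]× + (1−cosθ)·[k]×²:
    [+0.93782 -0.33898 +0.07479]
    [+0.29857 +0.89759 +0.32433]
    [-0.17707 -0.28183 +0.94298]
t = (-0.4101, 0.2673, 1.3039) m
M0: Pc = R·M0+t = (-0.54799, +0.33199, +1.29259); u = 604.6·(-0.54799)/1.29259 + 329.8 = 73.4788, v = 579.0·(+0.33199)/1.29259 + 241.0 = 389.7128
M1: Pc = R·M1+t = (-0.34543, +0.39649, +1.25434); u = 604.6·(-0.34543)/1.25434 + 329.8 = 163.3022, v = 579.0·(+0.39649)/1.25434 + 241.0 = 424.0169
M2: Pc = R·M2+t = (-0.27221, +0.20261, +1.31521); u = 604.6·(-0.27221)/1.31521 + 329.8 = 204.6677, v = 579.0·(+0.20261)/1.31521 + 241.0 = 330.1941
M3: Pc = R·M3+t = (-0.47477, +0.13811, +1.35346); u = 604.6·(-0.47477)/1.35346 + 329.8 = 117.7154, v = 579.0·(+0.13811)/1.35346 + 241.0 = 300.0843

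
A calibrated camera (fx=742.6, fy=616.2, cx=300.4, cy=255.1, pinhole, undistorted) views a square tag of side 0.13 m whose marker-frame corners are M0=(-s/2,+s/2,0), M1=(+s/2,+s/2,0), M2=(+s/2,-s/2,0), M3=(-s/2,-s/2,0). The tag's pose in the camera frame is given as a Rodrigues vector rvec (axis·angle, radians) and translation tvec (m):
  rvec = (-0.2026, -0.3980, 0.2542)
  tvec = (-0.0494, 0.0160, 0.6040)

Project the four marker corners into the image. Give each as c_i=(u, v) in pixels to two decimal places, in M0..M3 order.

c0=(141.98, 319.73) c1=(294.65, 351.88) c2=(325.52, 228.96) c3=(183.33, 189.00)

Intrinsics K: fx=742.6, fy=616.2, cx=300.4, cy=255.1
Marker side s = 0.13 m; corners in marker frame (Z=0):
  M0 = (-0.0650, +0.0650, 0)
  M1 = (+0.0650, +0.0650, 0)
  M2 = (+0.0650, -0.0650, 0)
  M3 = (-0.0650, -0.0650, 0)
rvec = (-0.2026, -0.3980, 0.2542), |rvec| = θ = 0.51388 rad = 29.443°
Rodrigues: sinθ=0.49156, 1−cosθ=0.12915; R = I + sinθ·[k]× + (1−cosθ)·[k]×²:
    [+0.89092 -0.20372 -0.40590]
    [+0.28260 +0.94832 +0.14432]
    [+0.35552 -0.24328 +0.90245]
t = (-0.0494, 0.0160, 0.6040) m
M0: Pc = R·M0+t = (-0.12055, +0.05927, +0.56508); u = 742.6·(-0.12055)/0.56508 + 300.4 = 141.9762, v = 616.2·(+0.05927)/0.56508 + 255.1 = 319.7343
M1: Pc = R·M1+t = (-0.00473, +0.09601, +0.61130); u = 742.6·(-0.00473)/0.61130 + 300.4 = 294.6516, v = 616.2·(+0.09601)/0.61130 + 255.1 = 351.8799
M2: Pc = R·M2+t = (+0.02175, -0.02727, +0.64292); u = 742.6·(+0.02175)/0.64292 + 300.4 = 325.5241, v = 616.2·(-0.02727)/0.64292 + 255.1 = 228.9615
M3: Pc = R·M3+t = (-0.09407, -0.06401, +0.59670); u = 742.6·(-0.09407)/0.59670 + 300.4 = 183.3321, v = 616.2·(-0.06401)/0.59670 + 255.1 = 188.9990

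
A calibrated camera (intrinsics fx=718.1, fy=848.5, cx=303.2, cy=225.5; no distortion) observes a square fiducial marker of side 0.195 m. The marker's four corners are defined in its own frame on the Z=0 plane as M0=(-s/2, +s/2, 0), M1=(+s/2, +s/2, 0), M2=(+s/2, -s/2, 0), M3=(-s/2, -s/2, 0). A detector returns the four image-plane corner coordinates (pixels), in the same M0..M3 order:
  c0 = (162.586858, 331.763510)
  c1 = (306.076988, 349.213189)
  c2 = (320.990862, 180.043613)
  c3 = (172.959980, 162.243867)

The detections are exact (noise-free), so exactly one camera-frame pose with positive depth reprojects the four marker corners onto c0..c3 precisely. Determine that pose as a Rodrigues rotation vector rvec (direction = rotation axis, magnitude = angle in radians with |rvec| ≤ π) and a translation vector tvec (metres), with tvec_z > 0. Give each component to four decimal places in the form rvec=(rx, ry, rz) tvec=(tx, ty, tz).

rvec=(0.1523, 0.0135, 0.1011) tvec=(-0.0834, 0.0356, 0.9555)

Intrinsics K: fx=718.1, fy=848.5, cx=303.2, cy=225.5
Marker side s = 0.195 m; corners in marker frame (Z=0):
  M0 = (-0.0975, +0.0975, 0)
  M1 = (+0.0975, +0.0975, 0)
  M2 = (+0.0975, -0.0975, 0)
  M3 = (-0.0975, -0.0975, 0)
Detected image corners:
  c0 = (162.586858, 331.763510) px
  c1 = (306.076988, 349.213189) px
  c2 = (320.990862, 180.043613) px
  c3 = (172.959980, 162.243867) px
Planar DLT: solve 8×8 A·h = b for H (H[2,2]=1):
  H  [+745.87189 -26.51081 +240.51309]
  H  [+88.84154 +909.16969 +257.12550]
  H  [-0.00597 +0.15924 +1.00000]
B = K⁻¹H; ‖b₁‖=1.046624, ‖b₂‖=1.046624; λ = 2/(‖b₁‖+‖b₂‖) = 0.955453, sign → tz>0 ⇒ λ=+0.955453
r₁ = λ·B[:,0] = (+0.99481,+0.10156,-0.00571); r₂ = λ·B[:,1] = (-0.09951,+0.98334,+0.15214)
r₃ = r₁×r₂ = (+0.02106,-0.15079,+0.98834); SVD([r₁ r₂ r₃]) → R = UVᵀ:
  R  [+0.99481 -0.09951 +0.02106]
  R  [+0.10156 +0.98334 -0.15079]
  R  [-0.00571 +0.15214 +0.98834]
t = (-0.08341, +0.03561, +0.95545) m
tr R = 2.966492; θ = arccos((tr R − 1)/2) = 0.183310 rad = 10.503°
axis k = ((R−Rᵀ)₃₂, (R−Rᵀ)₁₃, (R−Rᵀ)₂₁) / (2 sinθ) = (+0.830923, +0.073422, +0.551522)
rvec = θ·k = (+0.152316, +0.013459, +0.101099)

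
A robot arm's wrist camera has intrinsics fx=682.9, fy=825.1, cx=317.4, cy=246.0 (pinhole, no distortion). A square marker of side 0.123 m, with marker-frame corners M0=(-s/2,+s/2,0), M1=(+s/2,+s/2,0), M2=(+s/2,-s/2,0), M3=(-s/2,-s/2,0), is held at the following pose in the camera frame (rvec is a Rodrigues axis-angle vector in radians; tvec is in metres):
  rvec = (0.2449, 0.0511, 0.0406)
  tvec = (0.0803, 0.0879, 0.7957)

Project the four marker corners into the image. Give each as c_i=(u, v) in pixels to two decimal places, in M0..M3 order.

Intrinsics K: fx=682.9, fy=825.1, cx=317.4, cy=246.0
Marker side s = 0.123 m; corners in marker frame (Z=0):
  M0 = (-0.0615, +0.0615, 0)
  M1 = (+0.0615, +0.0615, 0)
  M2 = (+0.0615, -0.0615, 0)
  M3 = (-0.0615, -0.0615, 0)
rvec = (0.2449, 0.0511, 0.0406), |rvec| = θ = 0.25345 rad = 14.521°
Rodrigues: sinθ=0.25074, 1−cosθ=0.03195; R = I + sinθ·[k]× + (1−cosθ)·[k]×²:
    [+0.99788 -0.03394 +0.05550]
    [+0.04639 +0.96935 -0.24125]
    [-0.04561 +0.24332 +0.96887]
t = (0.0803, 0.0879, 0.7957) m
M0: Pc = R·M0+t = (+0.01684, +0.14466, +0.81347); u = 682.9·(+0.01684)/0.81347 + 317.4 = 331.5394, v = 825.1·(+0.14466)/0.81347 + 246.0 = 392.7305
M1: Pc = R·M1+t = (+0.13958, +0.15037, +0.80786); u = 682.9·(+0.13958)/0.80786 + 317.4 = 435.3917, v = 825.1·(+0.15037)/0.80786 + 246.0 = 399.5773
M2: Pc = R·M2+t = (+0.14376, +0.03114, +0.77793); u = 682.9·(+0.14376)/0.77793 + 317.4 = 443.5960, v = 825.1·(+0.03114)/0.77793 + 246.0 = 279.0259
M3: Pc = R·M3+t = (+0.02102, +0.02543, +0.78354); u = 682.9·(+0.02102)/0.78354 + 317.4 = 335.7182, v = 825.1·(+0.02543)/0.78354 + 246.0 = 272.7807

c0=(331.54, 392.73) c1=(435.39, 399.58) c2=(443.60, 279.03) c3=(335.72, 272.78)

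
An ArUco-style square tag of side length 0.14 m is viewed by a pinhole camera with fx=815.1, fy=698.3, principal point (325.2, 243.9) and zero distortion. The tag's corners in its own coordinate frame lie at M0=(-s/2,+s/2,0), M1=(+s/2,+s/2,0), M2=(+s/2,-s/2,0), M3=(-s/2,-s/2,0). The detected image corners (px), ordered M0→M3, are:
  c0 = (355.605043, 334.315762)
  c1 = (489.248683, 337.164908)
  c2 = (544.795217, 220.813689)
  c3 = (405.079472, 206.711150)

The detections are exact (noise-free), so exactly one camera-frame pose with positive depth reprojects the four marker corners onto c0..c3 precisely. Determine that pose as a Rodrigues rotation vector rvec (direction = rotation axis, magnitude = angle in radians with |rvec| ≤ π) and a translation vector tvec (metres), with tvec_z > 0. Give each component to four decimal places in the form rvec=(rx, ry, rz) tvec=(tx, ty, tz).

rvec=(0.4549, -0.4204, 0.1826) tvec=(0.1071, 0.0333, 0.6962)

Intrinsics K: fx=815.1, fy=698.3, cx=325.2, cy=243.9
Marker side s = 0.14 m; corners in marker frame (Z=0):
  M0 = (-0.0700, +0.0700, 0)
  M1 = (+0.0700, +0.0700, 0)
  M2 = (+0.0700, -0.0700, 0)
  M3 = (-0.0700, -0.0700, 0)
Detected image corners:
  c0 = (355.605043, 334.315762) px
  c1 = (489.248683, 337.164908) px
  c2 = (544.795217, 220.813689) px
  c3 = (405.079472, 206.711150) px
Planar DLT: solve 8×8 A·h = b for H (H[2,2]=1):
  H  [+1253.78968 -126.69943 +450.62859]
  H  [+229.42643 +1022.19537 +277.30768]
  H  [+0.62037 +0.55567 +1.00000]
B = K⁻¹H; ‖b₁‖=1.436408, ‖b₂‖=1.436408; λ = 2/(‖b₁‖+‖b₂‖) = 0.696181, sign → tz>0 ⇒ λ=+0.696181
r₁ = λ·B[:,0] = (+0.89856,+0.07788,+0.43189); r₂ = λ·B[:,1] = (-0.26255,+0.88398,+0.38684)
r₃ = r₁×r₂ = (-0.35165,-0.46100,+0.81475); SVD([r₁ r₂ r₃]) → R = UVᵀ:
  R  [+0.89856 -0.26255 -0.35165]
  R  [+0.07788 +0.88398 -0.46100]
  R  [+0.43189 +0.38684 +0.81475]
t = (+0.10713, +0.03331, +0.69618) m
tr R = 2.597288; θ = arccos((tr R − 1)/2) = 0.645758 rad = 36.999°
axis k = ((R−Rᵀ)₃₂, (R−Rᵀ)₁₃, (R−Rᵀ)₂₁) / (2 sinθ) = (+0.704415, -0.650998, +0.282845)
rvec = θ·k = (+0.454882, -0.420387, +0.182649)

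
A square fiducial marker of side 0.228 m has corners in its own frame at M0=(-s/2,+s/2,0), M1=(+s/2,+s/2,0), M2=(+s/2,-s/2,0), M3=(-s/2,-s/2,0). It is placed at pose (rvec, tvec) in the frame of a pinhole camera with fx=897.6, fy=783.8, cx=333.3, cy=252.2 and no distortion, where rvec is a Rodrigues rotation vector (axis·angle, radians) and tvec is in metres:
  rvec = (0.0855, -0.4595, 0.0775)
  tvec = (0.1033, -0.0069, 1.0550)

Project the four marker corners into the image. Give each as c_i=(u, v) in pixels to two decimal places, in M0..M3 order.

Intrinsics K: fx=897.6, fy=783.8, cx=333.3, cy=252.2
Marker side s = 0.228 m; corners in marker frame (Z=0):
  M0 = (-0.1140, +0.1140, 0)
  M1 = (+0.1140, +0.1140, 0)
  M2 = (+0.1140, -0.1140, 0)
  M3 = (-0.1140, -0.1140, 0)
rvec = (0.0855, -0.4595, 0.0775), |rvec| = θ = 0.47377 rad = 27.145°
Rodrigues: sinθ=0.45624, 1−cosθ=0.11014; R = I + sinθ·[k]× + (1−cosθ)·[k]×²:
    [+0.89344 -0.09391 -0.43925]
    [+0.05535 +0.99347 -0.09981]
    [+0.44575 +0.06486 +0.89280]
t = (0.1033, -0.0069, 1.0550) m
M0: Pc = R·M0+t = (-0.00926, +0.10004, +1.01158); u = 897.6·(-0.00926)/1.01158 + 333.3 = 325.0848, v = 783.8·(+0.10004)/1.01158 + 252.2 = 329.7175
M1: Pc = R·M1+t = (+0.19445, +0.11267, +1.11321); u = 897.6·(+0.19445)/1.11321 + 333.3 = 490.0854, v = 783.8·(+0.11267)/1.11321 + 252.2 = 331.5266
M2: Pc = R·M2+t = (+0.21586, -0.11384, +1.09842); u = 897.6·(+0.21586)/1.09842 + 333.3 = 509.6936, v = 783.8·(-0.11384)/1.09842 + 252.2 = 170.9639
M3: Pc = R·M3+t = (+0.01215, -0.12647, +0.99679); u = 897.6·(+0.01215)/0.99679 + 333.3 = 344.2441, v = 783.8·(-0.12647)/0.99679 + 252.2 = 152.7572

c0=(325.08, 329.72) c1=(490.09, 331.53) c2=(509.69, 170.96) c3=(344.24, 152.76)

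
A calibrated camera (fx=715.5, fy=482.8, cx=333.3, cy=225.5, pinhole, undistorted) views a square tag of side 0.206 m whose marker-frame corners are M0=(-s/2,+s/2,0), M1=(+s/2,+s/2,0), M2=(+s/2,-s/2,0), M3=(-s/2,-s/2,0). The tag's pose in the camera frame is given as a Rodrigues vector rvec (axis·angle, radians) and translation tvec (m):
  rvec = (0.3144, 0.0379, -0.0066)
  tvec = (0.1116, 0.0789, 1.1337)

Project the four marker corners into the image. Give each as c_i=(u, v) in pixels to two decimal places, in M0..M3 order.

Intrinsics K: fx=715.5, fy=482.8, cx=333.3, cy=225.5
Marker side s = 0.206 m; corners in marker frame (Z=0):
  M0 = (-0.1030, +0.1030, 0)
  M1 = (+0.1030, +0.1030, 0)
  M2 = (+0.1030, -0.1030, 0)
  M3 = (-0.1030, -0.1030, 0)
rvec = (0.3144, 0.0379, -0.0066), |rvec| = θ = 0.31674 rad = 18.148°
Rodrigues: sinθ=0.31148, 1−cosθ=0.04975; R = I + sinθ·[k]× + (1−cosθ)·[k]×²:
    [+0.99927 +0.01240 +0.03624]
    [-0.00058 +0.95097 -0.30929]
    [-0.03830 +0.30905 +0.95028]
t = (0.1116, 0.0789, 1.1337) m
M0: Pc = R·M0+t = (+0.00995, +0.17691, +1.16948); u = 715.5·(+0.00995)/1.16948 + 333.3 = 339.3891, v = 482.8·(+0.17691)/1.16948 + 225.5 = 298.5343
M1: Pc = R·M1+t = (+0.21580, +0.17679, +1.16159); u = 715.5·(+0.21580)/1.16159 + 333.3 = 466.2267, v = 482.8·(+0.17679)/1.16159 + 225.5 = 298.9805
M2: Pc = R·M2+t = (+0.21325, -0.01911, +1.09792); u = 715.5·(+0.21325)/1.09792 + 333.3 = 472.2700, v = 482.8·(-0.01911)/1.09792 + 225.5 = 217.0968
M3: Pc = R·M3+t = (+0.00740, -0.01899, +1.10581); u = 715.5·(+0.00740)/1.10581 + 333.3 = 338.0871, v = 482.8·(-0.01899)/1.10581 + 225.5 = 217.2091

c0=(339.39, 298.53) c1=(466.23, 298.98) c2=(472.27, 217.10) c3=(338.09, 217.21)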